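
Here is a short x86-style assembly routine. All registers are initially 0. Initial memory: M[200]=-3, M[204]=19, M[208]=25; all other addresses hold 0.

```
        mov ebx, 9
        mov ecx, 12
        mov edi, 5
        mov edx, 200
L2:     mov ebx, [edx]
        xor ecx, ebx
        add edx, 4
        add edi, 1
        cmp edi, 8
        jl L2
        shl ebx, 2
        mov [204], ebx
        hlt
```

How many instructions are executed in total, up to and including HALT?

25

ebx=9
ecx=12
edi=5
edx=200
ebx=M[200]=-3
ecx=12^(-3)=-15
edx=200+4=204
edi=5+1=6
cmp edi, 8  (cmp 6,8)
jl L2: taken
ebx=M[204]=19
ecx=(-15)^19=-30
edx=204+4=208
edi=6+1=7
cmp edi, 8  (cmp 7,8)
jl L2: taken
ebx=M[208]=25
ecx=(-30)^25=-5
edx=208+4=212
edi=7+1=8
cmp edi, 8  (cmp 8,8)
jl L2: not taken
ebx=25<<2=100
mov [204], ebx → M[204]=100
halt.
Total executed instructions: 25.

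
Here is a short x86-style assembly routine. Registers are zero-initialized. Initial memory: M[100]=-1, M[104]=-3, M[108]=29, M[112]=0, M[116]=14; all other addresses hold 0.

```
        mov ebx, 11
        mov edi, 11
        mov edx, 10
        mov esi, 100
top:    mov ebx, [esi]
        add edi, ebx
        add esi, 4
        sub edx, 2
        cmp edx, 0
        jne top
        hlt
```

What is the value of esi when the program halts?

120

mov ebx, 11 → ebx=11
mov edi, 11 → edi=11
mov edx, 10 → edx=10
mov esi, 100 → esi=100
mov ebx, [esi] → ebx=M[100]=-1
add edi, ebx → edi=11+(-1)=10
add esi, 4 → esi=100+4=104
sub edx, 2 → edx=10-2=8
cmp edx, 0  (cmp 8,0)
jne top: taken
mov ebx, [esi] → ebx=M[104]=-3
add edi, ebx → edi=10+(-3)=7
add esi, 4 → esi=104+4=108
sub edx, 2 → edx=8-2=6
cmp edx, 0  (cmp 6,0)
jne top: taken
mov ebx, [esi] → ebx=M[108]=29
add edi, ebx → edi=7+29=36
add esi, 4 → esi=108+4=112
sub edx, 2 → edx=6-2=4
cmp edx, 0  (cmp 4,0)
jne top: taken
mov ebx, [esi] → ebx=M[112]=0
add edi, ebx → edi=36+0=36
add esi, 4 → esi=112+4=116
sub edx, 2 → edx=4-2=2
cmp edx, 0  (cmp 2,0)
jne top: taken
mov ebx, [esi] → ebx=M[116]=14
add edi, ebx → edi=36+14=50
add esi, 4 → esi=116+4=120
sub edx, 2 → edx=2-2=0
cmp edx, 0  (cmp 0,0)
jne top: not taken
halt.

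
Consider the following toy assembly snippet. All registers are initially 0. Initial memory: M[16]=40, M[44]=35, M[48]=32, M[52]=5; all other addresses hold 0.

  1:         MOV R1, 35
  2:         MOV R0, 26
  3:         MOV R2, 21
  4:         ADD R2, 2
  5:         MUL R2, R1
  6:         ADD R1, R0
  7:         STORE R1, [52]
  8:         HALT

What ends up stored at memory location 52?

MOV R1, 35 → R1=35
MOV R0, 26 → R0=26
MOV R2, 21 → R2=21
ADD R2, 2 → R2=21+2=23
MUL R2, R1 → R2=23*35=805
ADD R1, R0 → R1=35+26=61
STORE R1, [52] → M[52]=61
halt.

61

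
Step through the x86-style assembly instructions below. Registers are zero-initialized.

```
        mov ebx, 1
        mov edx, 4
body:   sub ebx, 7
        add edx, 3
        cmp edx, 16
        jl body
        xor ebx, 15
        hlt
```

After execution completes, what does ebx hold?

-22

mov ebx, 1 → ebx=1
mov edx, 4 → edx=4
sub ebx, 7 → ebx=1-7=-6
add edx, 3 → edx=4+3=7
cmp edx, 16  (cmp 7,16)
jl body: taken
sub ebx, 7 → ebx=(-6)-7=-13
add edx, 3 → edx=7+3=10
cmp edx, 16  (cmp 10,16)
jl body: taken
sub ebx, 7 → ebx=(-13)-7=-20
add edx, 3 → edx=10+3=13
cmp edx, 16  (cmp 13,16)
jl body: taken
sub ebx, 7 → ebx=(-20)-7=-27
add edx, 3 → edx=13+3=16
cmp edx, 16  (cmp 16,16)
jl body: not taken
xor ebx, 15 → ebx=(-27)^15=-22
halt.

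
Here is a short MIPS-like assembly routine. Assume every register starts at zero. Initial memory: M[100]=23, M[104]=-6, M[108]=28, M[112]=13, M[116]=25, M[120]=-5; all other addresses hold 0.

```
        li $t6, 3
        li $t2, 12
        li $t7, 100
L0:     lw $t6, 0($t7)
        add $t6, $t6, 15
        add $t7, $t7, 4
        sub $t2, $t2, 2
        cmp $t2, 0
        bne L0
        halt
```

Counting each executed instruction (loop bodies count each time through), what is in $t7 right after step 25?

after li $t6, 3: $t6=3
after li $t2, 12: $t2=12
after li $t7, 100: $t7=100
after lw $t6, 0($t7): $t6=M[100]=23
after add $t6, $t6, 15: $t6=23+15=38
after add $t7, $t7, 4: $t7=100+4=104
after sub $t2, $t2, 2: $t2=12-2=10
cmp $t2, 0  (cmp 10,0)
bne L0: taken
after lw $t6, 0($t7): $t6=M[104]=-6
after add $t6, $t6, 15: $t6=(-6)+15=9
after add $t7, $t7, 4: $t7=104+4=108
after sub $t2, $t2, 2: $t2=10-2=8
cmp $t2, 0  (cmp 8,0)
bne L0: taken
after lw $t6, 0($t7): $t6=M[108]=28
after add $t6, $t6, 15: $t6=28+15=43
after add $t7, $t7, 4: $t7=108+4=112
after sub $t2, $t2, 2: $t2=8-2=6
cmp $t2, 0  (cmp 6,0)
bne L0: taken
after lw $t6, 0($t7): $t6=M[112]=13
after add $t6, $t6, 15: $t6=13+15=28
after add $t7, $t7, 4: $t7=112+4=116
after sub $t2, $t2, 2: $t2=6-2=4
After step 25: $t7 = 116.

116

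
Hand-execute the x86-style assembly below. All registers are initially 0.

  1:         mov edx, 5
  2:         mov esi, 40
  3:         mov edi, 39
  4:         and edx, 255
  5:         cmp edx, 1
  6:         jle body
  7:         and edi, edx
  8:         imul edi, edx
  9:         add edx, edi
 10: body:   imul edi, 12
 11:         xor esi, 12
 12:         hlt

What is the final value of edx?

mov edx, 5 → edx=5
mov esi, 40 → esi=40
mov edi, 39 → edi=39
and edx, 255 → edx=5&255=5
cmp edx, 1  (cmp 5,1)
jle body: not taken
and edi, edx → edi=39&5=5
imul edi, edx → edi=5*5=25
add edx, edi → edx=5+25=30
imul edi, 12 → edi=25*12=300
xor esi, 12 → esi=40^12=36
halt.

30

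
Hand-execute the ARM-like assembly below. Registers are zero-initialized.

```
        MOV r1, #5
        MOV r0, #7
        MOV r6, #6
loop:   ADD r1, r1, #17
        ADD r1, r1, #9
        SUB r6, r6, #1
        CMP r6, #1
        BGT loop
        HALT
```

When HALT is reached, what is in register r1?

MOV r1, #5 → r1=5
MOV r0, #7 → r0=7
MOV r6, #6 → r6=6
ADD r1, r1, #17 → r1=5+17=22
ADD r1, r1, #9 → r1=22+9=31
SUB r6, r6, #1 → r6=6-1=5
CMP r6, #1  (cmp 5,1)
BGT loop: taken
ADD r1, r1, #17 → r1=31+17=48
ADD r1, r1, #9 → r1=48+9=57
SUB r6, r6, #1 → r6=5-1=4
CMP r6, #1  (cmp 4,1)
BGT loop: taken
ADD r1, r1, #17 → r1=57+17=74
ADD r1, r1, #9 → r1=74+9=83
SUB r6, r6, #1 → r6=4-1=3
CMP r6, #1  (cmp 3,1)
BGT loop: taken
ADD r1, r1, #17 → r1=83+17=100
ADD r1, r1, #9 → r1=100+9=109
SUB r6, r6, #1 → r6=3-1=2
CMP r6, #1  (cmp 2,1)
BGT loop: taken
ADD r1, r1, #17 → r1=109+17=126
ADD r1, r1, #9 → r1=126+9=135
SUB r6, r6, #1 → r6=2-1=1
CMP r6, #1  (cmp 1,1)
BGT loop: not taken
halt.

135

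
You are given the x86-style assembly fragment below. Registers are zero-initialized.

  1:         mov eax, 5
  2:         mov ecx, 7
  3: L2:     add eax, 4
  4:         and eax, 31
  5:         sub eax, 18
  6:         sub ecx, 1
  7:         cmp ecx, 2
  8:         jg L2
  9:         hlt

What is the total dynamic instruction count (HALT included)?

mov eax, 5 → eax=5
mov ecx, 7 → ecx=7
add eax, 4 → eax=5+4=9
and eax, 31 → eax=9&31=9
sub eax, 18 → eax=9-18=-9
sub ecx, 1 → ecx=7-1=6
cmp ecx, 2  (cmp 6,2)
jg L2: taken
add eax, 4 → eax=(-9)+4=-5
and eax, 31 → eax=(-5)&31=27
sub eax, 18 → eax=27-18=9
sub ecx, 1 → ecx=6-1=5
cmp ecx, 2  (cmp 5,2)
jg L2: taken
add eax, 4 → eax=9+4=13
and eax, 31 → eax=13&31=13
sub eax, 18 → eax=13-18=-5
sub ecx, 1 → ecx=5-1=4
cmp ecx, 2  (cmp 4,2)
jg L2: taken
add eax, 4 → eax=(-5)+4=-1
and eax, 31 → eax=(-1)&31=31
sub eax, 18 → eax=31-18=13
sub ecx, 1 → ecx=4-1=3
cmp ecx, 2  (cmp 3,2)
jg L2: taken
add eax, 4 → eax=13+4=17
and eax, 31 → eax=17&31=17
sub eax, 18 → eax=17-18=-1
sub ecx, 1 → ecx=3-1=2
cmp ecx, 2  (cmp 2,2)
jg L2: not taken
halt.
Total executed instructions: 33.

33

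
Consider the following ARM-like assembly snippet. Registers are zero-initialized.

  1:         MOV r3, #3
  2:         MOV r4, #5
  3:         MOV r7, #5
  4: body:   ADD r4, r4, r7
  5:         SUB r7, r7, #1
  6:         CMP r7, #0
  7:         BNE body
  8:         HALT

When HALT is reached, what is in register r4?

after MOV r3, #3: r3=3
after MOV r4, #5: r4=5
after MOV r7, #5: r7=5
after ADD r4, r4, r7: r4=5+5=10
after SUB r7, r7, #1: r7=5-1=4
CMP r7, #0  (cmp 4,0)
BNE body: taken
after ADD r4, r4, r7: r4=10+4=14
after SUB r7, r7, #1: r7=4-1=3
CMP r7, #0  (cmp 3,0)
BNE body: taken
after ADD r4, r4, r7: r4=14+3=17
after SUB r7, r7, #1: r7=3-1=2
CMP r7, #0  (cmp 2,0)
BNE body: taken
after ADD r4, r4, r7: r4=17+2=19
after SUB r7, r7, #1: r7=2-1=1
CMP r7, #0  (cmp 1,0)
BNE body: taken
after ADD r4, r4, r7: r4=19+1=20
after SUB r7, r7, #1: r7=1-1=0
CMP r7, #0  (cmp 0,0)
BNE body: not taken
halt.

20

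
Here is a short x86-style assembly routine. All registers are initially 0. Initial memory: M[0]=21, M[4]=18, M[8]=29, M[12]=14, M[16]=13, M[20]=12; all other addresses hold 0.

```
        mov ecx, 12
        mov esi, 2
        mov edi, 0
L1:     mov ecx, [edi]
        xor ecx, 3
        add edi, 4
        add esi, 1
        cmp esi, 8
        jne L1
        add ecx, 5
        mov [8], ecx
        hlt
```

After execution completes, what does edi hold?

mov ecx, 12 → ecx=12
mov esi, 2 → esi=2
mov edi, 0 → edi=0
mov ecx, [edi] → ecx=M[0]=21
xor ecx, 3 → ecx=21^3=22
add edi, 4 → edi=0+4=4
add esi, 1 → esi=2+1=3
cmp esi, 8  (cmp 3,8)
jne L1: taken
mov ecx, [edi] → ecx=M[4]=18
xor ecx, 3 → ecx=18^3=17
add edi, 4 → edi=4+4=8
add esi, 1 → esi=3+1=4
cmp esi, 8  (cmp 4,8)
jne L1: taken
mov ecx, [edi] → ecx=M[8]=29
xor ecx, 3 → ecx=29^3=30
add edi, 4 → edi=8+4=12
add esi, 1 → esi=4+1=5
cmp esi, 8  (cmp 5,8)
jne L1: taken
mov ecx, [edi] → ecx=M[12]=14
xor ecx, 3 → ecx=14^3=13
add edi, 4 → edi=12+4=16
add esi, 1 → esi=5+1=6
cmp esi, 8  (cmp 6,8)
jne L1: taken
mov ecx, [edi] → ecx=M[16]=13
xor ecx, 3 → ecx=13^3=14
add edi, 4 → edi=16+4=20
add esi, 1 → esi=6+1=7
cmp esi, 8  (cmp 7,8)
jne L1: taken
mov ecx, [edi] → ecx=M[20]=12
xor ecx, 3 → ecx=12^3=15
add edi, 4 → edi=20+4=24
add esi, 1 → esi=7+1=8
cmp esi, 8  (cmp 8,8)
jne L1: not taken
add ecx, 5 → ecx=15+5=20
mov [8], ecx → M[8]=20
halt.

24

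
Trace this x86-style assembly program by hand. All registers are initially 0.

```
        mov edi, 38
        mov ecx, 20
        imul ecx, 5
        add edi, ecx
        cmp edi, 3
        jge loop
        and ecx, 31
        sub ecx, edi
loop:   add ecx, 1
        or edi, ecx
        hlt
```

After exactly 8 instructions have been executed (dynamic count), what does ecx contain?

101

after mov edi, 38: edi=38
after mov ecx, 20: ecx=20
after imul ecx, 5: ecx=20*5=100
after add edi, ecx: edi=38+100=138
cmp edi, 3  (cmp 138,3)
jge loop: taken
after add ecx, 1: ecx=100+1=101
after or edi, ecx: edi=138|101=239
After step 8: ecx = 101.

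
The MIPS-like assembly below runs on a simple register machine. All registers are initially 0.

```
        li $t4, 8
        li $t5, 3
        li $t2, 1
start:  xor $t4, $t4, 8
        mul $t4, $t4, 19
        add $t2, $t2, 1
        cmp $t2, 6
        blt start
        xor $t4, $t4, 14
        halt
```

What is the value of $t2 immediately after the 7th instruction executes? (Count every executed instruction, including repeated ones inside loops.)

2

$t4=8
$t5=3
$t2=1
$t4=8^8=0
$t4=0*19=0
$t2=1+1=2
cmp $t2, 6  (cmp 2,6)
After step 7: $t2 = 2.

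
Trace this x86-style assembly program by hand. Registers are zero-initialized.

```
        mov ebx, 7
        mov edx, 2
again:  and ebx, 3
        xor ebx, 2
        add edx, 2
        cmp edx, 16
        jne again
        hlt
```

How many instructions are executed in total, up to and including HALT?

after mov ebx, 7: ebx=7
after mov edx, 2: edx=2
after and ebx, 3: ebx=7&3=3
after xor ebx, 2: ebx=3^2=1
after add edx, 2: edx=2+2=4
cmp edx, 16  (cmp 4,16)
jne again: taken
after and ebx, 3: ebx=1&3=1
after xor ebx, 2: ebx=1^2=3
after add edx, 2: edx=4+2=6
cmp edx, 16  (cmp 6,16)
jne again: taken
after and ebx, 3: ebx=3&3=3
after xor ebx, 2: ebx=3^2=1
after add edx, 2: edx=6+2=8
cmp edx, 16  (cmp 8,16)
jne again: taken
after and ebx, 3: ebx=1&3=1
after xor ebx, 2: ebx=1^2=3
after add edx, 2: edx=8+2=10
cmp edx, 16  (cmp 10,16)
jne again: taken
after and ebx, 3: ebx=3&3=3
after xor ebx, 2: ebx=3^2=1
after add edx, 2: edx=10+2=12
cmp edx, 16  (cmp 12,16)
jne again: taken
after and ebx, 3: ebx=1&3=1
after xor ebx, 2: ebx=1^2=3
after add edx, 2: edx=12+2=14
cmp edx, 16  (cmp 14,16)
jne again: taken
after and ebx, 3: ebx=3&3=3
after xor ebx, 2: ebx=3^2=1
after add edx, 2: edx=14+2=16
cmp edx, 16  (cmp 16,16)
jne again: not taken
halt.
Total executed instructions: 38.

38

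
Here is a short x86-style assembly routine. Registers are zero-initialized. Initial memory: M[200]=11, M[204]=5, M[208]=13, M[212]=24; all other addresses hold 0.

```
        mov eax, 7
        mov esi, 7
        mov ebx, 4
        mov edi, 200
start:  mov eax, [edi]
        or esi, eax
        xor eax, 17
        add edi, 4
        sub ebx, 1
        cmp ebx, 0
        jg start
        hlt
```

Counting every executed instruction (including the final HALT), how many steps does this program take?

eax=7
esi=7
ebx=4
edi=200
eax=M[200]=11
esi=7|11=15
eax=11^17=26
edi=200+4=204
ebx=4-1=3
cmp ebx, 0  (cmp 3,0)
jg start: taken
eax=M[204]=5
esi=15|5=15
eax=5^17=20
edi=204+4=208
ebx=3-1=2
cmp ebx, 0  (cmp 2,0)
jg start: taken
eax=M[208]=13
esi=15|13=15
eax=13^17=28
edi=208+4=212
ebx=2-1=1
cmp ebx, 0  (cmp 1,0)
jg start: taken
eax=M[212]=24
esi=15|24=31
eax=24^17=9
edi=212+4=216
ebx=1-1=0
cmp ebx, 0  (cmp 0,0)
jg start: not taken
halt.
Total executed instructions: 33.

33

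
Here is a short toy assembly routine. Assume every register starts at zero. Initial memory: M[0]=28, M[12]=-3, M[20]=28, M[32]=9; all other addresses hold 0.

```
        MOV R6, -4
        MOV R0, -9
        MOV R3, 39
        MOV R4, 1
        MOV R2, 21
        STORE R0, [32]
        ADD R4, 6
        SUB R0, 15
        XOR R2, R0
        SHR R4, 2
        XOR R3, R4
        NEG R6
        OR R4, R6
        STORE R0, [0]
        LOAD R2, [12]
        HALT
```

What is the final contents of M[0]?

-24

R6=-4
R0=-9
R3=39
R4=1
R2=21
STORE R0, [32] → M[32]=-9
R4=1+6=7
R0=(-9)-15=-24
R2=21^(-24)=-3
R4=7>>2=1
R3=39^1=38
R6=-(-4)=4
R4=1|4=5
STORE R0, [0] → M[0]=-24
R2=M[12]=-3
halt.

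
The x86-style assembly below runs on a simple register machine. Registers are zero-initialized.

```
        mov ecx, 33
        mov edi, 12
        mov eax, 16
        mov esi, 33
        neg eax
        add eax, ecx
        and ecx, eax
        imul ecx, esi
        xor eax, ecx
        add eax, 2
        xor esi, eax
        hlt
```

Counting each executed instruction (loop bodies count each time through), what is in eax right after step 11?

mov ecx, 33 → ecx=33
mov edi, 12 → edi=12
mov eax, 16 → eax=16
mov esi, 33 → esi=33
neg eax → eax=-(16)=-16
add eax, ecx → eax=(-16)+33=17
and ecx, eax → ecx=33&17=1
imul ecx, esi → ecx=1*33=33
xor eax, ecx → eax=17^33=48
add eax, 2 → eax=48+2=50
xor esi, eax → esi=33^50=19
After step 11: eax = 50.

50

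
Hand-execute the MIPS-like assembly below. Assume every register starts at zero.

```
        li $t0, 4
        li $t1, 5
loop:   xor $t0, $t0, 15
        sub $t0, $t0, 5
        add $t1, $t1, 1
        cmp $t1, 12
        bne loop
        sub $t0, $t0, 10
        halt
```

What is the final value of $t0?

-4

li $t0, 4 → $t0=4
li $t1, 5 → $t1=5
xor $t0, $t0, 15 → $t0=4^15=11
sub $t0, $t0, 5 → $t0=11-5=6
add $t1, $t1, 1 → $t1=5+1=6
cmp $t1, 12  (cmp 6,12)
bne loop: taken
xor $t0, $t0, 15 → $t0=6^15=9
sub $t0, $t0, 5 → $t0=9-5=4
add $t1, $t1, 1 → $t1=6+1=7
cmp $t1, 12  (cmp 7,12)
bne loop: taken
xor $t0, $t0, 15 → $t0=4^15=11
sub $t0, $t0, 5 → $t0=11-5=6
add $t1, $t1, 1 → $t1=7+1=8
cmp $t1, 12  (cmp 8,12)
bne loop: taken
xor $t0, $t0, 15 → $t0=6^15=9
sub $t0, $t0, 5 → $t0=9-5=4
add $t1, $t1, 1 → $t1=8+1=9
cmp $t1, 12  (cmp 9,12)
bne loop: taken
xor $t0, $t0, 15 → $t0=4^15=11
sub $t0, $t0, 5 → $t0=11-5=6
add $t1, $t1, 1 → $t1=9+1=10
cmp $t1, 12  (cmp 10,12)
bne loop: taken
xor $t0, $t0, 15 → $t0=6^15=9
sub $t0, $t0, 5 → $t0=9-5=4
add $t1, $t1, 1 → $t1=10+1=11
cmp $t1, 12  (cmp 11,12)
bne loop: taken
xor $t0, $t0, 15 → $t0=4^15=11
sub $t0, $t0, 5 → $t0=11-5=6
add $t1, $t1, 1 → $t1=11+1=12
cmp $t1, 12  (cmp 12,12)
bne loop: not taken
sub $t0, $t0, 10 → $t0=6-10=-4
halt.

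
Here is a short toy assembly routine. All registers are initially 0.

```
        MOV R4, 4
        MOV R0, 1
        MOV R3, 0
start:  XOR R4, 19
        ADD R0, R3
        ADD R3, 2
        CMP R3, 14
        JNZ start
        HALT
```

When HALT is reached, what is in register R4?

23

MOV R4, 4 → R4=4
MOV R0, 1 → R0=1
MOV R3, 0 → R3=0
XOR R4, 19 → R4=4^19=23
ADD R0, R3 → R0=1+0=1
ADD R3, 2 → R3=0+2=2
CMP R3, 14  (cmp 2,14)
JNZ start: taken
XOR R4, 19 → R4=23^19=4
ADD R0, R3 → R0=1+2=3
ADD R3, 2 → R3=2+2=4
CMP R3, 14  (cmp 4,14)
JNZ start: taken
XOR R4, 19 → R4=4^19=23
ADD R0, R3 → R0=3+4=7
ADD R3, 2 → R3=4+2=6
CMP R3, 14  (cmp 6,14)
JNZ start: taken
XOR R4, 19 → R4=23^19=4
ADD R0, R3 → R0=7+6=13
ADD R3, 2 → R3=6+2=8
CMP R3, 14  (cmp 8,14)
JNZ start: taken
XOR R4, 19 → R4=4^19=23
ADD R0, R3 → R0=13+8=21
ADD R3, 2 → R3=8+2=10
CMP R3, 14  (cmp 10,14)
JNZ start: taken
XOR R4, 19 → R4=23^19=4
ADD R0, R3 → R0=21+10=31
ADD R3, 2 → R3=10+2=12
CMP R3, 14  (cmp 12,14)
JNZ start: taken
XOR R4, 19 → R4=4^19=23
ADD R0, R3 → R0=31+12=43
ADD R3, 2 → R3=12+2=14
CMP R3, 14  (cmp 14,14)
JNZ start: not taken
halt.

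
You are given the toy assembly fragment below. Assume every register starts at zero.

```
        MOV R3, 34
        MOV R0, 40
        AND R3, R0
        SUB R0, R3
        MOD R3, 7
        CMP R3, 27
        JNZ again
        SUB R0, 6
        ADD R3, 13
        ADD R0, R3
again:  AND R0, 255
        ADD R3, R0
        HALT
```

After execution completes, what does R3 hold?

12

after MOV R3, 34: R3=34
after MOV R0, 40: R0=40
after AND R3, R0: R3=34&40=32
after SUB R0, R3: R0=40-32=8
after MOD R3, 7: R3=32%7=4
CMP R3, 27  (cmp 4,27)
JNZ again: taken
after AND R0, 255: R0=8&255=8
after ADD R3, R0: R3=4+8=12
halt.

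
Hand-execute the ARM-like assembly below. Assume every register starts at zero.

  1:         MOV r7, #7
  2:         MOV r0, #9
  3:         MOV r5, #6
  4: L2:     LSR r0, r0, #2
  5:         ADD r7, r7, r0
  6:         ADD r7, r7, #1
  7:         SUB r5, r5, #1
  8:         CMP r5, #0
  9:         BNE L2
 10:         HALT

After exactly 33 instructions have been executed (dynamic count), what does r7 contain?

after MOV r7, #7: r7=7
after MOV r0, #9: r0=9
after MOV r5, #6: r5=6
after LSR r0, r0, #2: r0=9>>2=2
after ADD r7, r7, r0: r7=7+2=9
after ADD r7, r7, #1: r7=9+1=10
after SUB r5, r5, #1: r5=6-1=5
CMP r5, #0  (cmp 5,0)
BNE L2: taken
after LSR r0, r0, #2: r0=2>>2=0
after ADD r7, r7, r0: r7=10+0=10
after ADD r7, r7, #1: r7=10+1=11
after SUB r5, r5, #1: r5=5-1=4
CMP r5, #0  (cmp 4,0)
BNE L2: taken
after LSR r0, r0, #2: r0=0>>2=0
after ADD r7, r7, r0: r7=11+0=11
after ADD r7, r7, #1: r7=11+1=12
after SUB r5, r5, #1: r5=4-1=3
CMP r5, #0  (cmp 3,0)
BNE L2: taken
after LSR r0, r0, #2: r0=0>>2=0
after ADD r7, r7, r0: r7=12+0=12
after ADD r7, r7, #1: r7=12+1=13
after SUB r5, r5, #1: r5=3-1=2
CMP r5, #0  (cmp 2,0)
BNE L2: taken
after LSR r0, r0, #2: r0=0>>2=0
after ADD r7, r7, r0: r7=13+0=13
after ADD r7, r7, #1: r7=13+1=14
after SUB r5, r5, #1: r5=2-1=1
CMP r5, #0  (cmp 1,0)
BNE L2: taken
After step 33: r7 = 14.

14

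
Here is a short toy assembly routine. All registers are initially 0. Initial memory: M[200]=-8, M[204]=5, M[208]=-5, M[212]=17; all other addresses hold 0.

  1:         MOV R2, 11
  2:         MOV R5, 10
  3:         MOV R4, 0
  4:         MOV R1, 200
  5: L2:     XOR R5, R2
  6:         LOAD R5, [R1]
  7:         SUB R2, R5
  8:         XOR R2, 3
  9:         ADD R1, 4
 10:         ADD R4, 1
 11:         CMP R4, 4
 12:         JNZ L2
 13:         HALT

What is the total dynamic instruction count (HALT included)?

R2=11
R5=10
R4=0
R1=200
R5=10^11=1
R5=M[200]=-8
R2=11-(-8)=19
R2=19^3=16
R1=200+4=204
R4=0+1=1
CMP R4, 4  (cmp 1,4)
JNZ L2: taken
R5=(-8)^16=-24
R5=M[204]=5
R2=16-5=11
R2=11^3=8
R1=204+4=208
R4=1+1=2
CMP R4, 4  (cmp 2,4)
JNZ L2: taken
R5=5^8=13
R5=M[208]=-5
R2=8-(-5)=13
R2=13^3=14
R1=208+4=212
R4=2+1=3
CMP R4, 4  (cmp 3,4)
JNZ L2: taken
R5=(-5)^14=-11
R5=M[212]=17
R2=14-17=-3
R2=(-3)^3=-2
R1=212+4=216
R4=3+1=4
CMP R4, 4  (cmp 4,4)
JNZ L2: not taken
halt.
Total executed instructions: 37.

37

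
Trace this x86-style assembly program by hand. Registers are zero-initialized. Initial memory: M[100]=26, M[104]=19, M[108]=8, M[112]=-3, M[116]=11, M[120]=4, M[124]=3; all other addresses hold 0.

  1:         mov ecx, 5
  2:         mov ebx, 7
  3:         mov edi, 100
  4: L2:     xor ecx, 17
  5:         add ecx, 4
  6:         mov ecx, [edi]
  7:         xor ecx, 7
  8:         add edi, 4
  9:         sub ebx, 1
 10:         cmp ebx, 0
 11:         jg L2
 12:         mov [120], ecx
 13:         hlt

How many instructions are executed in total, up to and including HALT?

61

after mov ecx, 5: ecx=5
after mov ebx, 7: ebx=7
after mov edi, 100: edi=100
after xor ecx, 17: ecx=5^17=20
after add ecx, 4: ecx=20+4=24
after mov ecx, [edi]: ecx=M[100]=26
after xor ecx, 7: ecx=26^7=29
after add edi, 4: edi=100+4=104
after sub ebx, 1: ebx=7-1=6
cmp ebx, 0  (cmp 6,0)
jg L2: taken
after xor ecx, 17: ecx=29^17=12
after add ecx, 4: ecx=12+4=16
after mov ecx, [edi]: ecx=M[104]=19
after xor ecx, 7: ecx=19^7=20
after add edi, 4: edi=104+4=108
after sub ebx, 1: ebx=6-1=5
cmp ebx, 0  (cmp 5,0)
jg L2: taken
after xor ecx, 17: ecx=20^17=5
after add ecx, 4: ecx=5+4=9
after mov ecx, [edi]: ecx=M[108]=8
after xor ecx, 7: ecx=8^7=15
after add edi, 4: edi=108+4=112
after sub ebx, 1: ebx=5-1=4
cmp ebx, 0  (cmp 4,0)
jg L2: taken
after xor ecx, 17: ecx=15^17=30
after add ecx, 4: ecx=30+4=34
after mov ecx, [edi]: ecx=M[112]=-3
after xor ecx, 7: ecx=(-3)^7=-6
after add edi, 4: edi=112+4=116
after sub ebx, 1: ebx=4-1=3
cmp ebx, 0  (cmp 3,0)
jg L2: taken
after xor ecx, 17: ecx=(-6)^17=-21
after add ecx, 4: ecx=(-21)+4=-17
after mov ecx, [edi]: ecx=M[116]=11
after xor ecx, 7: ecx=11^7=12
after add edi, 4: edi=116+4=120
after sub ebx, 1: ebx=3-1=2
cmp ebx, 0  (cmp 2,0)
jg L2: taken
after xor ecx, 17: ecx=12^17=29
after add ecx, 4: ecx=29+4=33
after mov ecx, [edi]: ecx=M[120]=4
after xor ecx, 7: ecx=4^7=3
after add edi, 4: edi=120+4=124
after sub ebx, 1: ebx=2-1=1
cmp ebx, 0  (cmp 1,0)
jg L2: taken
after xor ecx, 17: ecx=3^17=18
after add ecx, 4: ecx=18+4=22
after mov ecx, [edi]: ecx=M[124]=3
after xor ecx, 7: ecx=3^7=4
after add edi, 4: edi=124+4=128
after sub ebx, 1: ebx=1-1=0
cmp ebx, 0  (cmp 0,0)
jg L2: not taken
mov [120], ecx → M[120]=4
halt.
Total executed instructions: 61.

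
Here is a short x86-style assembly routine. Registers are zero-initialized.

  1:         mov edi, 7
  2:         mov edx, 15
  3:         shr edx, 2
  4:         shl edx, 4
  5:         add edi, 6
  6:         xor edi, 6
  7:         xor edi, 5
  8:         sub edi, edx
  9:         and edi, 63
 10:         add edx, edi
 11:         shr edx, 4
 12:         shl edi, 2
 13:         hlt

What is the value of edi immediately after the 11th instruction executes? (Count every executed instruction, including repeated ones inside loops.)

30

after mov edi, 7: edi=7
after mov edx, 15: edx=15
after shr edx, 2: edx=15>>2=3
after shl edx, 4: edx=3<<4=48
after add edi, 6: edi=7+6=13
after xor edi, 6: edi=13^6=11
after xor edi, 5: edi=11^5=14
after sub edi, edx: edi=14-48=-34
after and edi, 63: edi=(-34)&63=30
after add edx, edi: edx=48+30=78
after shr edx, 4: edx=78>>4=4
After step 11: edi = 30.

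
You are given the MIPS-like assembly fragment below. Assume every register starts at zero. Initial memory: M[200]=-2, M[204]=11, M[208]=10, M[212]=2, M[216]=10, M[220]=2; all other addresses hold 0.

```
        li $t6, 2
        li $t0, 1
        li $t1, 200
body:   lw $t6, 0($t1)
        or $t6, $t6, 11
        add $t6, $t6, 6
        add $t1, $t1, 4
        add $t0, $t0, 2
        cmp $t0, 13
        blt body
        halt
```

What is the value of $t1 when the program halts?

li $t6, 2 → $t6=2
li $t0, 1 → $t0=1
li $t1, 200 → $t1=200
lw $t6, 0($t1) → $t6=M[200]=-2
or $t6, $t6, 11 → $t6=(-2)|11=-1
add $t6, $t6, 6 → $t6=(-1)+6=5
add $t1, $t1, 4 → $t1=200+4=204
add $t0, $t0, 2 → $t0=1+2=3
cmp $t0, 13  (cmp 3,13)
blt body: taken
lw $t6, 0($t1) → $t6=M[204]=11
or $t6, $t6, 11 → $t6=11|11=11
add $t6, $t6, 6 → $t6=11+6=17
add $t1, $t1, 4 → $t1=204+4=208
add $t0, $t0, 2 → $t0=3+2=5
cmp $t0, 13  (cmp 5,13)
blt body: taken
lw $t6, 0($t1) → $t6=M[208]=10
or $t6, $t6, 11 → $t6=10|11=11
add $t6, $t6, 6 → $t6=11+6=17
add $t1, $t1, 4 → $t1=208+4=212
add $t0, $t0, 2 → $t0=5+2=7
cmp $t0, 13  (cmp 7,13)
blt body: taken
lw $t6, 0($t1) → $t6=M[212]=2
or $t6, $t6, 11 → $t6=2|11=11
add $t6, $t6, 6 → $t6=11+6=17
add $t1, $t1, 4 → $t1=212+4=216
add $t0, $t0, 2 → $t0=7+2=9
cmp $t0, 13  (cmp 9,13)
blt body: taken
lw $t6, 0($t1) → $t6=M[216]=10
or $t6, $t6, 11 → $t6=10|11=11
add $t6, $t6, 6 → $t6=11+6=17
add $t1, $t1, 4 → $t1=216+4=220
add $t0, $t0, 2 → $t0=9+2=11
cmp $t0, 13  (cmp 11,13)
blt body: taken
lw $t6, 0($t1) → $t6=M[220]=2
or $t6, $t6, 11 → $t6=2|11=11
add $t6, $t6, 6 → $t6=11+6=17
add $t1, $t1, 4 → $t1=220+4=224
add $t0, $t0, 2 → $t0=11+2=13
cmp $t0, 13  (cmp 13,13)
blt body: not taken
halt.

224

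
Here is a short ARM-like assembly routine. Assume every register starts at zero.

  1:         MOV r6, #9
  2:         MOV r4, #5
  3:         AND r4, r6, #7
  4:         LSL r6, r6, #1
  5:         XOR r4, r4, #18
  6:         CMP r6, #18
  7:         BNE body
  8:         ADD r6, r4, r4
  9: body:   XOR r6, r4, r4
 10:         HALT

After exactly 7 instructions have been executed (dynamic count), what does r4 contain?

19

r6=9
r4=5
r4=9&7=1
r6=9<<1=18
r4=1^18=19
CMP r6, #18  (cmp 18,18)
BNE body: not taken
After step 7: r4 = 19.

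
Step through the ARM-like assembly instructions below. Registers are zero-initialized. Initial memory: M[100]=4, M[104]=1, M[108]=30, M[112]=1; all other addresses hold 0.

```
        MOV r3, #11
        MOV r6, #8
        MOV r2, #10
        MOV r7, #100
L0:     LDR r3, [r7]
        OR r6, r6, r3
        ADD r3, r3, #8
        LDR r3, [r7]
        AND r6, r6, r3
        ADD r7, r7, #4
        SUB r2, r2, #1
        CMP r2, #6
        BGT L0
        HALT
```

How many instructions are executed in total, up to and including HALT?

41

after MOV r3, #11: r3=11
after MOV r6, #8: r6=8
after MOV r2, #10: r2=10
after MOV r7, #100: r7=100
after LDR r3, [r7]: r3=M[100]=4
after OR r6, r6, r3: r6=8|4=12
after ADD r3, r3, #8: r3=4+8=12
after LDR r3, [r7]: r3=M[100]=4
after AND r6, r6, r3: r6=12&4=4
after ADD r7, r7, #4: r7=100+4=104
after SUB r2, r2, #1: r2=10-1=9
CMP r2, #6  (cmp 9,6)
BGT L0: taken
after LDR r3, [r7]: r3=M[104]=1
after OR r6, r6, r3: r6=4|1=5
after ADD r3, r3, #8: r3=1+8=9
after LDR r3, [r7]: r3=M[104]=1
after AND r6, r6, r3: r6=5&1=1
after ADD r7, r7, #4: r7=104+4=108
after SUB r2, r2, #1: r2=9-1=8
CMP r2, #6  (cmp 8,6)
BGT L0: taken
after LDR r3, [r7]: r3=M[108]=30
after OR r6, r6, r3: r6=1|30=31
after ADD r3, r3, #8: r3=30+8=38
after LDR r3, [r7]: r3=M[108]=30
after AND r6, r6, r3: r6=31&30=30
after ADD r7, r7, #4: r7=108+4=112
after SUB r2, r2, #1: r2=8-1=7
CMP r2, #6  (cmp 7,6)
BGT L0: taken
after LDR r3, [r7]: r3=M[112]=1
after OR r6, r6, r3: r6=30|1=31
after ADD r3, r3, #8: r3=1+8=9
after LDR r3, [r7]: r3=M[112]=1
after AND r6, r6, r3: r6=31&1=1
after ADD r7, r7, #4: r7=112+4=116
after SUB r2, r2, #1: r2=7-1=6
CMP r2, #6  (cmp 6,6)
BGT L0: not taken
halt.
Total executed instructions: 41.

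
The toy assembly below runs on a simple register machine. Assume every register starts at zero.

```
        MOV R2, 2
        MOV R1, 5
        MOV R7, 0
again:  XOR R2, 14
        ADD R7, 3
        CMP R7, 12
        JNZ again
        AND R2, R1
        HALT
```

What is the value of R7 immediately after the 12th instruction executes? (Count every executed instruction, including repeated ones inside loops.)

6

after MOV R2, 2: R2=2
after MOV R1, 5: R1=5
after MOV R7, 0: R7=0
after XOR R2, 14: R2=2^14=12
after ADD R7, 3: R7=0+3=3
CMP R7, 12  (cmp 3,12)
JNZ again: taken
after XOR R2, 14: R2=12^14=2
after ADD R7, 3: R7=3+3=6
CMP R7, 12  (cmp 6,12)
JNZ again: taken
after XOR R2, 14: R2=2^14=12
After step 12: R7 = 6.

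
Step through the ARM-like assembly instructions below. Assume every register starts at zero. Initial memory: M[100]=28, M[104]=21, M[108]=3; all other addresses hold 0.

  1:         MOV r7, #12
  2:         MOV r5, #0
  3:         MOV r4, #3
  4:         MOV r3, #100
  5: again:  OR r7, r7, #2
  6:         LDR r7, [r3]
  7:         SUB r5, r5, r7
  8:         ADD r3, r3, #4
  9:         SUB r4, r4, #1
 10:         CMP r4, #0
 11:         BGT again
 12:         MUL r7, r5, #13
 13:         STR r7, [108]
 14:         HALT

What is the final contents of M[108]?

r7=12
r5=0
r4=3
r3=100
r7=12|2=14
r7=M[100]=28
r5=0-28=-28
r3=100+4=104
r4=3-1=2
CMP r4, #0  (cmp 2,0)
BGT again: taken
r7=28|2=30
r7=M[104]=21
r5=(-28)-21=-49
r3=104+4=108
r4=2-1=1
CMP r4, #0  (cmp 1,0)
BGT again: taken
r7=21|2=23
r7=M[108]=3
r5=(-49)-3=-52
r3=108+4=112
r4=1-1=0
CMP r4, #0  (cmp 0,0)
BGT again: not taken
r7=(-52)*13=-676
STR r7, [108] → M[108]=-676
halt.

-676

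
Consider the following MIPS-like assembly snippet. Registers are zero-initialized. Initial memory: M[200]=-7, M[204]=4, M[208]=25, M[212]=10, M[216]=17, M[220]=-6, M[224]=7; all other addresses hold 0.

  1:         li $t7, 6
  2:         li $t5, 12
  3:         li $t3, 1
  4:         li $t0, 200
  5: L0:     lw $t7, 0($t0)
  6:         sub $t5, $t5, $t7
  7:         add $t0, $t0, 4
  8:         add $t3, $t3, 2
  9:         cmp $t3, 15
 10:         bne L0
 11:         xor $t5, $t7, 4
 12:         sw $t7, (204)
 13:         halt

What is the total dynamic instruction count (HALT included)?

49

$t7=6
$t5=12
$t3=1
$t0=200
$t7=M[200]=-7
$t5=12-(-7)=19
$t0=200+4=204
$t3=1+2=3
cmp $t3, 15  (cmp 3,15)
bne L0: taken
$t7=M[204]=4
$t5=19-4=15
$t0=204+4=208
$t3=3+2=5
cmp $t3, 15  (cmp 5,15)
bne L0: taken
$t7=M[208]=25
$t5=15-25=-10
$t0=208+4=212
$t3=5+2=7
cmp $t3, 15  (cmp 7,15)
bne L0: taken
$t7=M[212]=10
$t5=(-10)-10=-20
$t0=212+4=216
$t3=7+2=9
cmp $t3, 15  (cmp 9,15)
bne L0: taken
$t7=M[216]=17
$t5=(-20)-17=-37
$t0=216+4=220
$t3=9+2=11
cmp $t3, 15  (cmp 11,15)
bne L0: taken
$t7=M[220]=-6
$t5=(-37)-(-6)=-31
$t0=220+4=224
$t3=11+2=13
cmp $t3, 15  (cmp 13,15)
bne L0: taken
$t7=M[224]=7
$t5=(-31)-7=-38
$t0=224+4=228
$t3=13+2=15
cmp $t3, 15  (cmp 15,15)
bne L0: not taken
$t5=7^4=3
sw $t7, (204) → M[204]=7
halt.
Total executed instructions: 49.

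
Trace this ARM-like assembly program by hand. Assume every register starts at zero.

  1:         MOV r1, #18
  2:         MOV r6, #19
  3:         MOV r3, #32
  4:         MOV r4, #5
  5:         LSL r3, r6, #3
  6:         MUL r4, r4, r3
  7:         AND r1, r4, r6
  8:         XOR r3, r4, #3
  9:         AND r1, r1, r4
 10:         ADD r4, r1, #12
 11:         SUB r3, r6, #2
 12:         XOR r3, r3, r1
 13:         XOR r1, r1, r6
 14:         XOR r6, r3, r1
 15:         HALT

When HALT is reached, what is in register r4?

28

MOV r1, #18 → r1=18
MOV r6, #19 → r6=19
MOV r3, #32 → r3=32
MOV r4, #5 → r4=5
LSL r3, r6, #3 → r3=19<<3=152
MUL r4, r4, r3 → r4=5*152=760
AND r1, r4, r6 → r1=760&19=16
XOR r3, r4, #3 → r3=760^3=763
AND r1, r1, r4 → r1=16&760=16
ADD r4, r1, #12 → r4=16+12=28
SUB r3, r6, #2 → r3=19-2=17
XOR r3, r3, r1 → r3=17^16=1
XOR r1, r1, r6 → r1=16^19=3
XOR r6, r3, r1 → r6=1^3=2
halt.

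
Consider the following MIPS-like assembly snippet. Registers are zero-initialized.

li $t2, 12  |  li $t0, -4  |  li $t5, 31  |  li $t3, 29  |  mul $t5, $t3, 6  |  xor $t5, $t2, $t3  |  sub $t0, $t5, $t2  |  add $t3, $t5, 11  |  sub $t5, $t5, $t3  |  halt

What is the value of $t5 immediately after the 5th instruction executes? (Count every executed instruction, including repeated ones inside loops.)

174

li $t2, 12 → $t2=12
li $t0, -4 → $t0=-4
li $t5, 31 → $t5=31
li $t3, 29 → $t3=29
mul $t5, $t3, 6 → $t5=29*6=174
After step 5: $t5 = 174.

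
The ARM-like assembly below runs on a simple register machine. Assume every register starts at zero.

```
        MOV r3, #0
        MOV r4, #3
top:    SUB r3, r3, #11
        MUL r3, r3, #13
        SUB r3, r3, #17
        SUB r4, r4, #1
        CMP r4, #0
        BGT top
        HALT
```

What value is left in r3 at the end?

r3=0
r4=3
r3=0-11=-11
r3=(-11)*13=-143
r3=(-143)-17=-160
r4=3-1=2
CMP r4, #0  (cmp 2,0)
BGT top: taken
r3=(-160)-11=-171
r3=(-171)*13=-2223
r3=(-2223)-17=-2240
r4=2-1=1
CMP r4, #0  (cmp 1,0)
BGT top: taken
r3=(-2240)-11=-2251
r3=(-2251)*13=-29263
r3=(-29263)-17=-29280
r4=1-1=0
CMP r4, #0  (cmp 0,0)
BGT top: not taken
halt.

-29280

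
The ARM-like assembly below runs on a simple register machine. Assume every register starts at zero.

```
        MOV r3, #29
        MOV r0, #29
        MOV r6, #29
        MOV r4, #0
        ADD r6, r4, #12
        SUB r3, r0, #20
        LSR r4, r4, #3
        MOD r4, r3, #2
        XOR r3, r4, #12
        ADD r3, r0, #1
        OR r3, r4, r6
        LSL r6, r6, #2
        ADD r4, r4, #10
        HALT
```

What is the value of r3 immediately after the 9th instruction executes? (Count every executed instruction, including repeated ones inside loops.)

13

MOV r3, #29 → r3=29
MOV r0, #29 → r0=29
MOV r6, #29 → r6=29
MOV r4, #0 → r4=0
ADD r6, r4, #12 → r6=0+12=12
SUB r3, r0, #20 → r3=29-20=9
LSR r4, r4, #3 → r4=0>>3=0
MOD r4, r3, #2 → r4=9%2=1
XOR r3, r4, #12 → r3=1^12=13
After step 9: r3 = 13.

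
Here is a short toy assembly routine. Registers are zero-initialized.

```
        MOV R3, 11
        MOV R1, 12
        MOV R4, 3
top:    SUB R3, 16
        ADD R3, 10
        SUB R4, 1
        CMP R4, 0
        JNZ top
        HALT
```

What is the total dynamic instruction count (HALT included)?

after MOV R3, 11: R3=11
after MOV R1, 12: R1=12
after MOV R4, 3: R4=3
after SUB R3, 16: R3=11-16=-5
after ADD R3, 10: R3=(-5)+10=5
after SUB R4, 1: R4=3-1=2
CMP R4, 0  (cmp 2,0)
JNZ top: taken
after SUB R3, 16: R3=5-16=-11
after ADD R3, 10: R3=(-11)+10=-1
after SUB R4, 1: R4=2-1=1
CMP R4, 0  (cmp 1,0)
JNZ top: taken
after SUB R3, 16: R3=(-1)-16=-17
after ADD R3, 10: R3=(-17)+10=-7
after SUB R4, 1: R4=1-1=0
CMP R4, 0  (cmp 0,0)
JNZ top: not taken
halt.
Total executed instructions: 19.

19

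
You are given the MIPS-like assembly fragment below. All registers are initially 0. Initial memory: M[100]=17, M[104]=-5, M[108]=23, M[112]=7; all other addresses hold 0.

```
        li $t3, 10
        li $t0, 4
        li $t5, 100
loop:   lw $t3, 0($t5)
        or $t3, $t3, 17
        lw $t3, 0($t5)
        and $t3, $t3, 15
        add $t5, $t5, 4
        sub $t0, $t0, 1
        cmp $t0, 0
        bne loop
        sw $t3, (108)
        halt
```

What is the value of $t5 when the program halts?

li $t3, 10 → $t3=10
li $t0, 4 → $t0=4
li $t5, 100 → $t5=100
lw $t3, 0($t5) → $t3=M[100]=17
or $t3, $t3, 17 → $t3=17|17=17
lw $t3, 0($t5) → $t3=M[100]=17
and $t3, $t3, 15 → $t3=17&15=1
add $t5, $t5, 4 → $t5=100+4=104
sub $t0, $t0, 1 → $t0=4-1=3
cmp $t0, 0  (cmp 3,0)
bne loop: taken
lw $t3, 0($t5) → $t3=M[104]=-5
or $t3, $t3, 17 → $t3=(-5)|17=-5
lw $t3, 0($t5) → $t3=M[104]=-5
and $t3, $t3, 15 → $t3=(-5)&15=11
add $t5, $t5, 4 → $t5=104+4=108
sub $t0, $t0, 1 → $t0=3-1=2
cmp $t0, 0  (cmp 2,0)
bne loop: taken
lw $t3, 0($t5) → $t3=M[108]=23
or $t3, $t3, 17 → $t3=23|17=23
lw $t3, 0($t5) → $t3=M[108]=23
and $t3, $t3, 15 → $t3=23&15=7
add $t5, $t5, 4 → $t5=108+4=112
sub $t0, $t0, 1 → $t0=2-1=1
cmp $t0, 0  (cmp 1,0)
bne loop: taken
lw $t3, 0($t5) → $t3=M[112]=7
or $t3, $t3, 17 → $t3=7|17=23
lw $t3, 0($t5) → $t3=M[112]=7
and $t3, $t3, 15 → $t3=7&15=7
add $t5, $t5, 4 → $t5=112+4=116
sub $t0, $t0, 1 → $t0=1-1=0
cmp $t0, 0  (cmp 0,0)
bne loop: not taken
sw $t3, (108) → M[108]=7
halt.

116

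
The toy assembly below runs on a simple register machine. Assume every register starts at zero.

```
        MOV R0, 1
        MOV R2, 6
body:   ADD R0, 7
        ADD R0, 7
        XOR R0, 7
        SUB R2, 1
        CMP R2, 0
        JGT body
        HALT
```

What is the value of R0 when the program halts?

after MOV R0, 1: R0=1
after MOV R2, 6: R2=6
after ADD R0, 7: R0=1+7=8
after ADD R0, 7: R0=8+7=15
after XOR R0, 7: R0=15^7=8
after SUB R2, 1: R2=6-1=5
CMP R2, 0  (cmp 5,0)
JGT body: taken
after ADD R0, 7: R0=8+7=15
after ADD R0, 7: R0=15+7=22
after XOR R0, 7: R0=22^7=17
after SUB R2, 1: R2=5-1=4
CMP R2, 0  (cmp 4,0)
JGT body: taken
after ADD R0, 7: R0=17+7=24
after ADD R0, 7: R0=24+7=31
after XOR R0, 7: R0=31^7=24
after SUB R2, 1: R2=4-1=3
CMP R2, 0  (cmp 3,0)
JGT body: taken
after ADD R0, 7: R0=24+7=31
after ADD R0, 7: R0=31+7=38
after XOR R0, 7: R0=38^7=33
after SUB R2, 1: R2=3-1=2
CMP R2, 0  (cmp 2,0)
JGT body: taken
after ADD R0, 7: R0=33+7=40
after ADD R0, 7: R0=40+7=47
after XOR R0, 7: R0=47^7=40
after SUB R2, 1: R2=2-1=1
CMP R2, 0  (cmp 1,0)
JGT body: taken
after ADD R0, 7: R0=40+7=47
after ADD R0, 7: R0=47+7=54
after XOR R0, 7: R0=54^7=49
after SUB R2, 1: R2=1-1=0
CMP R2, 0  (cmp 0,0)
JGT body: not taken
halt.

49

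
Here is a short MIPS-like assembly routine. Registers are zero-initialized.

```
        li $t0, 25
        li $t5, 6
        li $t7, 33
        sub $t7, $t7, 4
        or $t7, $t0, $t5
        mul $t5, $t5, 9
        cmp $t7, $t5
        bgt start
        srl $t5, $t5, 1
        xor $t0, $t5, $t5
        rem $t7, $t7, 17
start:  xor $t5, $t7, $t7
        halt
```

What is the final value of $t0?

0

li $t0, 25 → $t0=25
li $t5, 6 → $t5=6
li $t7, 33 → $t7=33
sub $t7, $t7, 4 → $t7=33-4=29
or $t7, $t0, $t5 → $t7=25|6=31
mul $t5, $t5, 9 → $t5=6*9=54
cmp $t7, $t5  (cmp 31,54)
bgt start: not taken
srl $t5, $t5, 1 → $t5=54>>1=27
xor $t0, $t5, $t5 → $t0=27^27=0
rem $t7, $t7, 17 → $t7=31%17=14
xor $t5, $t7, $t7 → $t5=14^14=0
halt.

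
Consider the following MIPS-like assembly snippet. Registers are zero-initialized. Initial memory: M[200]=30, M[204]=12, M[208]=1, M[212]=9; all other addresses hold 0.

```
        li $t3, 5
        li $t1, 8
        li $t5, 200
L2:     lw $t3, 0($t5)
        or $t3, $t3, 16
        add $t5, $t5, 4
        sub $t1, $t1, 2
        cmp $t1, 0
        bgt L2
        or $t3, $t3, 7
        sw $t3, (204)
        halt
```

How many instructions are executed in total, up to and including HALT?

30

li $t3, 5 → $t3=5
li $t1, 8 → $t1=8
li $t5, 200 → $t5=200
lw $t3, 0($t5) → $t3=M[200]=30
or $t3, $t3, 16 → $t3=30|16=30
add $t5, $t5, 4 → $t5=200+4=204
sub $t1, $t1, 2 → $t1=8-2=6
cmp $t1, 0  (cmp 6,0)
bgt L2: taken
lw $t3, 0($t5) → $t3=M[204]=12
or $t3, $t3, 16 → $t3=12|16=28
add $t5, $t5, 4 → $t5=204+4=208
sub $t1, $t1, 2 → $t1=6-2=4
cmp $t1, 0  (cmp 4,0)
bgt L2: taken
lw $t3, 0($t5) → $t3=M[208]=1
or $t3, $t3, 16 → $t3=1|16=17
add $t5, $t5, 4 → $t5=208+4=212
sub $t1, $t1, 2 → $t1=4-2=2
cmp $t1, 0  (cmp 2,0)
bgt L2: taken
lw $t3, 0($t5) → $t3=M[212]=9
or $t3, $t3, 16 → $t3=9|16=25
add $t5, $t5, 4 → $t5=212+4=216
sub $t1, $t1, 2 → $t1=2-2=0
cmp $t1, 0  (cmp 0,0)
bgt L2: not taken
or $t3, $t3, 7 → $t3=25|7=31
sw $t3, (204) → M[204]=31
halt.
Total executed instructions: 30.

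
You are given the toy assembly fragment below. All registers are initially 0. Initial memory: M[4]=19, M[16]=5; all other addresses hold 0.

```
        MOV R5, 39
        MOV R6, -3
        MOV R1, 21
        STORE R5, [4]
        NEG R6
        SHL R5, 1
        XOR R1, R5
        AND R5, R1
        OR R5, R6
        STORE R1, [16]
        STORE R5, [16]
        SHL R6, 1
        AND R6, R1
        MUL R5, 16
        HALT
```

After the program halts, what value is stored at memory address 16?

after MOV R5, 39: R5=39
after MOV R6, -3: R6=-3
after MOV R1, 21: R1=21
STORE R5, [4] → M[4]=39
after NEG R6: R6=-(-3)=3
after SHL R5, 1: R5=39<<1=78
after XOR R1, R5: R1=21^78=91
after AND R5, R1: R5=78&91=74
after OR R5, R6: R5=74|3=75
STORE R1, [16] → M[16]=91
STORE R5, [16] → M[16]=75
after SHL R6, 1: R6=3<<1=6
after AND R6, R1: R6=6&91=2
after MUL R5, 16: R5=75*16=1200
halt.

75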